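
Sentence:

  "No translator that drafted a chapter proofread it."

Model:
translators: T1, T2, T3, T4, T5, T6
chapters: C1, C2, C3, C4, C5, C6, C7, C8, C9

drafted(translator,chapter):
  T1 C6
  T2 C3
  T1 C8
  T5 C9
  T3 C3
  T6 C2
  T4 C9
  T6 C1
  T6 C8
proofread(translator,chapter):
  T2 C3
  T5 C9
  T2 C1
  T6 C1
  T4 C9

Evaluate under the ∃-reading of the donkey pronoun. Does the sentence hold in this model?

False

"it" takes "a chapter" as antecedent — a donkey pronoun bound across the clause boundary.
Truth condition: for no (t,c) with drafted(t,c) does proofread(t,c) hold.
Restrictor pairs — does the scope hold? (T1,C6):fails  (T1,C8):fails  (T2,C3):holds  (T3,C3):fails  (T4,C9):holds  (T5,C9):holds  (T6,C1):holds  (T6,C2):fails  (T6,C8):fails
Scope holds for 4 pair(s), so the sentence is false.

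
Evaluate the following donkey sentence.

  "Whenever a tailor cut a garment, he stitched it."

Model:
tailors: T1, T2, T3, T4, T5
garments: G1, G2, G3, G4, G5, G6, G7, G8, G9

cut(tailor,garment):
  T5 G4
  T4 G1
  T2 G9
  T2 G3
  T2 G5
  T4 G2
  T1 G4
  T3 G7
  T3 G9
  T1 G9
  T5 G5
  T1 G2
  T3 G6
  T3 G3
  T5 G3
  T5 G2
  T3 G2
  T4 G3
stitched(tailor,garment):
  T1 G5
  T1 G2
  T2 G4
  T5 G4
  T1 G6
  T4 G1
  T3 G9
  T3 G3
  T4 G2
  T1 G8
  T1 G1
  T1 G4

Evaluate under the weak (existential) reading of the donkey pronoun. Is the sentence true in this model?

False

"it" takes "a garment" as antecedent — a donkey pronoun bound across the clause boundary.
Weak reading: every tailor t with some cut-garment has at least one cut-garment g such that stitched(t,g).
Per tailor: T1:✓  T2:✗  T3:✓  T4:✓  T5:✓
T2 has no witness among its cut-garments.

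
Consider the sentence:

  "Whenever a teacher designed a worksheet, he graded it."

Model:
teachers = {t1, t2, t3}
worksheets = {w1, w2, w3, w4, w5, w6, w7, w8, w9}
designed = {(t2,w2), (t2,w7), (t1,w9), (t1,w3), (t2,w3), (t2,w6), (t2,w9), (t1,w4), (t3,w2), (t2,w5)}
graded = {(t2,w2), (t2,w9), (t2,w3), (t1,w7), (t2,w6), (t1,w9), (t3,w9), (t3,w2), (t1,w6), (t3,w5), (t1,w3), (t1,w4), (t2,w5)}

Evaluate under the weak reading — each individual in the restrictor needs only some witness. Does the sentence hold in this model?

"it" takes "a worksheet" as antecedent — a donkey pronoun bound across the clause boundary.
Weak reading: every teacher t with some designed-worksheet has at least one designed-worksheet w such that graded(t,w).
Per teacher: t1:✓  t2:✓  t3:✓
Every teacher in the restrictor has a witness.

True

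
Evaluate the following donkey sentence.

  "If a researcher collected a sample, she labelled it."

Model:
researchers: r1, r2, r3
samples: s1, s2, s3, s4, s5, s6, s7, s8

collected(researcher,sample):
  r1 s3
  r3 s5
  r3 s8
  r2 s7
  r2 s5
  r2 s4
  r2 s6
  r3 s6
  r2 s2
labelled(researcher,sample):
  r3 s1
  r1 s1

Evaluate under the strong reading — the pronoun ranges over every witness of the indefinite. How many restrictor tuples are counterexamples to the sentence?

9

"it" takes "a sample" as antecedent — a donkey pronoun bound across the clause boundary.
Strong reading: for every (r,s) with collected(r,s), labelled(r,s).
Restrictor pairs: (r1,s3) ✗  (r2,s2) ✗  (r2,s4) ✗  (r2,s5) ✗  (r2,s6) ✗  (r2,s7) ✗  (r3,s5) ✗  (r3,s6) ✗  (r3,s8) ✗
Counterexamples (restrictor pairs failing the scope): 9.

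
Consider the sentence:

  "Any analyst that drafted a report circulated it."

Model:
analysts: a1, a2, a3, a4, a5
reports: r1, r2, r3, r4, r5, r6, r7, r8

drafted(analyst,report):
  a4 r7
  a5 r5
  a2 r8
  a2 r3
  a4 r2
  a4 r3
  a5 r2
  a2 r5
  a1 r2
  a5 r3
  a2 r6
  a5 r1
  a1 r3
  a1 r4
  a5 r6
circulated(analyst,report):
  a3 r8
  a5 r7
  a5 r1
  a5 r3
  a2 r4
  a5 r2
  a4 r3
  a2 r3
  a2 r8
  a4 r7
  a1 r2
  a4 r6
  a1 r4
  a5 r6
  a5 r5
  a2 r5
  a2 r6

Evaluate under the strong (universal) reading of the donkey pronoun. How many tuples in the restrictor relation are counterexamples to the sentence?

"it" takes "a report" as antecedent — a donkey pronoun bound across the clause boundary.
Strong reading: for every (a,r) with drafted(a,r), circulated(a,r).
Restrictor pairs: (a1,r2) ✓  (a1,r3) ✗  (a1,r4) ✓  (a2,r3) ✓  (a2,r5) ✓  (a2,r6) ✓  (a2,r8) ✓  (a4,r2) ✗  (a4,r3) ✓  (a4,r7) ✓  (a5,r1) ✓  (a5,r2) ✓  (a5,r3) ✓  (a5,r5) ✓  (a5,r6) ✓
Counterexamples (restrictor pairs failing the scope): 2.

2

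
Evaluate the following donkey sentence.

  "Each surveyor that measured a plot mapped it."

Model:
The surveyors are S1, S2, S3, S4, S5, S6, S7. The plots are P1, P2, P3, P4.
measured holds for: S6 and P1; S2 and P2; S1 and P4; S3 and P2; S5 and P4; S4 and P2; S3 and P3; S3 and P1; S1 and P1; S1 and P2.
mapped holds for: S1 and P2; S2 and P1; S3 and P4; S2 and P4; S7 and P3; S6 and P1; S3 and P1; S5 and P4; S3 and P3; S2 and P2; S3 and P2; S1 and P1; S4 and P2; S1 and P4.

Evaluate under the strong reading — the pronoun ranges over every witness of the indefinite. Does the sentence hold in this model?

True

"it" takes "a plot" as antecedent — a donkey pronoun bound across the clause boundary.
Strong reading: for every (s,p) with measured(s,p), mapped(s,p).
Restrictor pairs: (S1,P1) ✓  (S1,P2) ✓  (S1,P4) ✓  (S2,P2) ✓  (S3,P1) ✓  (S3,P2) ✓  (S3,P3) ✓  (S4,P2) ✓  (S5,P4) ✓  (S6,P1) ✓
Every restrictor pair satisfies the scope.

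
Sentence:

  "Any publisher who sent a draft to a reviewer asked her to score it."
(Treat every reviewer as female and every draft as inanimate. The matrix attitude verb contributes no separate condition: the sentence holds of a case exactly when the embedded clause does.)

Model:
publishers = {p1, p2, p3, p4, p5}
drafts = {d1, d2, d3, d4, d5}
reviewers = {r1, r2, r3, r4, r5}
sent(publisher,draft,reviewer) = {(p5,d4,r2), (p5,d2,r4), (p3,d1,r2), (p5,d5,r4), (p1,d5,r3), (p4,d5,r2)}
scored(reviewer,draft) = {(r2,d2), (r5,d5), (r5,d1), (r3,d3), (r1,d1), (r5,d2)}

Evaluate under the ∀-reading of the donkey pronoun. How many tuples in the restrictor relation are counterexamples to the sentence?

"her" takes "a reviewer" as antecedent and "it" takes "a draft"; both are donkey pronouns co-varying with the restrictor.
Strong reading: for every (p,d,r) with sent(p,d,r), scored(r,d).
Restrictor triples: (p1,d5,r3)→scored(r3,d5) ✗  (p3,d1,r2)→scored(r2,d1) ✗  (p4,d5,r2)→scored(r2,d5) ✗  (p5,d2,r4)→scored(r4,d2) ✗  (p5,d4,r2)→scored(r2,d4) ✗  (p5,d5,r4)→scored(r4,d5) ✗
Counterexamples (restrictor triples failing the scope): 6.

6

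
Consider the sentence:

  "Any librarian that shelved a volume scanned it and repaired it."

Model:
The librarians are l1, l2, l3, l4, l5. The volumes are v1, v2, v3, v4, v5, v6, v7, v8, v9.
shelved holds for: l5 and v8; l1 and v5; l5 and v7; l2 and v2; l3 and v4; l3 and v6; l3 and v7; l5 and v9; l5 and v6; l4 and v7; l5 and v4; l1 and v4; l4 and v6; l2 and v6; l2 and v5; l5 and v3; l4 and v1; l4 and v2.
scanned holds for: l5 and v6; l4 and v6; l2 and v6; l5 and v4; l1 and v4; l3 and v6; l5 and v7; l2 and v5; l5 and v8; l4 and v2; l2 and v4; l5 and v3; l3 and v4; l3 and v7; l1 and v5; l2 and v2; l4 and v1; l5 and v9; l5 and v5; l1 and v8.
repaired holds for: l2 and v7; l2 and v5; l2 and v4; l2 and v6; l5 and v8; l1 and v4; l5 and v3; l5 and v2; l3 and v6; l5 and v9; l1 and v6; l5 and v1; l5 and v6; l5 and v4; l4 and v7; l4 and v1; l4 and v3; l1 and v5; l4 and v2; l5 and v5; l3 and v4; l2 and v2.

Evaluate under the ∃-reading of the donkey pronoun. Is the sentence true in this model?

"it" takes "a volume" as antecedent — a donkey pronoun bound across the clause boundary.
Weak reading: every librarian l with some shelved-volume has at least one shelved-volume v such that scanned(l,v) ∧ repaired(l,v).
Per librarian: l1:✓  l2:✓  l3:✓  l4:✓  l5:✓
Every librarian in the restrictor has a witness.

True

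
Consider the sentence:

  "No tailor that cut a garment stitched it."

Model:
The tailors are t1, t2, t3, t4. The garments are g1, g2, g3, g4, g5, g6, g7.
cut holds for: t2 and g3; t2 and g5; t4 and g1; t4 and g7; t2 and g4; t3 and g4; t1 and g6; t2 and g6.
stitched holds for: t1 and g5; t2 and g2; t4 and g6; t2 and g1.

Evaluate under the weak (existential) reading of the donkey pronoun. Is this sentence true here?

True

"it" takes "a garment" as antecedent — a donkey pronoun bound across the clause boundary.
Truth condition: for no (t,g) with cut(t,g) does stitched(t,g) hold.
Restrictor pairs — does the scope hold? (t1,g6):fails  (t2,g3):fails  (t2,g4):fails  (t2,g5):fails  (t2,g6):fails  (t3,g4):fails  (t4,g1):fails  (t4,g7):fails
Scope holds for no restrictor pair, so the sentence is true.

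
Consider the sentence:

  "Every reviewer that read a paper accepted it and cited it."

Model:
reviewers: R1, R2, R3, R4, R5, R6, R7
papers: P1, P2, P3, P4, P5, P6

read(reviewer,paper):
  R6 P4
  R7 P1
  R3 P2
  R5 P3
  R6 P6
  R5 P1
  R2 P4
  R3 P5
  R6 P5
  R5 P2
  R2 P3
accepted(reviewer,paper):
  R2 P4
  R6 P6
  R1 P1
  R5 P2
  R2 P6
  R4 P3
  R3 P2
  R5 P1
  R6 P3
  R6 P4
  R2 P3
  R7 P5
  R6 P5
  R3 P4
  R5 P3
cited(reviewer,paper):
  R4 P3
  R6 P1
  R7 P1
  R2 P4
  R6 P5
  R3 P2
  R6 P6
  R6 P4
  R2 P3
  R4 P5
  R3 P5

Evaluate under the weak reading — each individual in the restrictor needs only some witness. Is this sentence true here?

False

"it" takes "a paper" as antecedent — a donkey pronoun bound across the clause boundary.
Weak reading: every reviewer r with some read-paper has at least one read-paper p such that accepted(r,p) ∧ cited(r,p).
Per reviewer: R2:✓  R3:✓  R5:✗  R6:✓  R7:✗
R5 has no witness among its read-papers.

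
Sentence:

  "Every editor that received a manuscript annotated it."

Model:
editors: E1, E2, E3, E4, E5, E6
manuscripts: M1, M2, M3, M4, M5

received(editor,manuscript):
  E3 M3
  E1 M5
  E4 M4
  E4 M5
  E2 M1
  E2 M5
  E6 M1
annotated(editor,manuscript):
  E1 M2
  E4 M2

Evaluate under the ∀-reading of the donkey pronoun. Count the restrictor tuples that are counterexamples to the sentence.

7

"it" takes "a manuscript" as antecedent — a donkey pronoun bound across the clause boundary.
Strong reading: for every (e,m) with received(e,m), annotated(e,m).
Restrictor pairs: (E1,M5) ✗  (E2,M1) ✗  (E2,M5) ✗  (E3,M3) ✗  (E4,M4) ✗  (E4,M5) ✗  (E6,M1) ✗
Counterexamples (restrictor pairs failing the scope): 7.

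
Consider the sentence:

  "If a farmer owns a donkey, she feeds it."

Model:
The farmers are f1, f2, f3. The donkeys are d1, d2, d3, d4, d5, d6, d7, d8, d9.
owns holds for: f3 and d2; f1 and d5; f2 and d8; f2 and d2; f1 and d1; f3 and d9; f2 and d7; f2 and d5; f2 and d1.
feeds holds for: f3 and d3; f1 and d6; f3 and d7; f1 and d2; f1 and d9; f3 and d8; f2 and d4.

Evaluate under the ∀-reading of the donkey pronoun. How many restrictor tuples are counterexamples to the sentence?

"it" takes "a donkey" as antecedent — a donkey pronoun bound across the clause boundary.
Strong reading: for every (f,d) with owns(f,d), feeds(f,d).
Restrictor pairs: (f1,d1) ✗  (f1,d5) ✗  (f2,d1) ✗  (f2,d2) ✗  (f2,d5) ✗  (f2,d7) ✗  (f2,d8) ✗  (f3,d2) ✗  (f3,d9) ✗
Counterexamples (restrictor pairs failing the scope): 9.

9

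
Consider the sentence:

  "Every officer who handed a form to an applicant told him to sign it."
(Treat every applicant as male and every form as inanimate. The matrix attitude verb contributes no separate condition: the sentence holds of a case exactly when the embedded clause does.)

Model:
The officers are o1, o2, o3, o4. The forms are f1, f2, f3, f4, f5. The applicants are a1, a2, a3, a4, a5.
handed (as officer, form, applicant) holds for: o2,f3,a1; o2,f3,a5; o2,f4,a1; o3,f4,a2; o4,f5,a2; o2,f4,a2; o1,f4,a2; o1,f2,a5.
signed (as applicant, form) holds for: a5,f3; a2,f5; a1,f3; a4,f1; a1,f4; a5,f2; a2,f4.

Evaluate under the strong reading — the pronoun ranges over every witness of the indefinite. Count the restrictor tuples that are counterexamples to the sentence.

"him" takes "an applicant" as antecedent and "it" takes "a form"; both are donkey pronouns co-varying with the restrictor.
Strong reading: for every (o,f,a) with handed(o,f,a), signed(a,f).
Restrictor triples: (o1,f2,a5)→signed(a5,f2) ✓  (o1,f4,a2)→signed(a2,f4) ✓  (o2,f3,a1)→signed(a1,f3) ✓  (o2,f3,a5)→signed(a5,f3) ✓  (o2,f4,a1)→signed(a1,f4) ✓  (o2,f4,a2)→signed(a2,f4) ✓  (o3,f4,a2)→signed(a2,f4) ✓  (o4,f5,a2)→signed(a2,f5) ✓
Counterexamples (restrictor triples failing the scope): 0.

0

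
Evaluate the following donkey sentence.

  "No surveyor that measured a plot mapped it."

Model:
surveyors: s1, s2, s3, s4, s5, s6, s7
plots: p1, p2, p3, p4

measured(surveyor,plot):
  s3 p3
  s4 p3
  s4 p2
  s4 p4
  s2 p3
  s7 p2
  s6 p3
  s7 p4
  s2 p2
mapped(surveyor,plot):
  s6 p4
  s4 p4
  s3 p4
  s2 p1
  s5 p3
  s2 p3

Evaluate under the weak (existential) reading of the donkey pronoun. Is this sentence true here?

False

"it" takes "a plot" as antecedent — a donkey pronoun bound across the clause boundary.
Truth condition: for no (s,p) with measured(s,p) does mapped(s,p) hold.
Restrictor pairs — does the scope hold? (s2,p2):fails  (s2,p3):holds  (s3,p3):fails  (s4,p2):fails  (s4,p3):fails  (s4,p4):holds  (s6,p3):fails  (s7,p2):fails  (s7,p4):fails
Scope holds for 2 pair(s), so the sentence is false.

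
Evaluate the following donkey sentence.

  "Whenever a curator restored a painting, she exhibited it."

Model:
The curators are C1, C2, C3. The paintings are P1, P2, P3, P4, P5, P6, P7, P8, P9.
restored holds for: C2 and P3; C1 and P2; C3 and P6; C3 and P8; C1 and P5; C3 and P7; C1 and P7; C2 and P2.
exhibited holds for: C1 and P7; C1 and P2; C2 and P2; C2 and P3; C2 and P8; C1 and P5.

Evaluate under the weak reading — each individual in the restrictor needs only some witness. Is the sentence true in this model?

"it" takes "a painting" as antecedent — a donkey pronoun bound across the clause boundary.
Weak reading: every curator c with some restored-painting has at least one restored-painting p such that exhibited(c,p).
Per curator: C1:✓  C2:✓  C3:✗
C3 has no witness among its restored-paintings.

False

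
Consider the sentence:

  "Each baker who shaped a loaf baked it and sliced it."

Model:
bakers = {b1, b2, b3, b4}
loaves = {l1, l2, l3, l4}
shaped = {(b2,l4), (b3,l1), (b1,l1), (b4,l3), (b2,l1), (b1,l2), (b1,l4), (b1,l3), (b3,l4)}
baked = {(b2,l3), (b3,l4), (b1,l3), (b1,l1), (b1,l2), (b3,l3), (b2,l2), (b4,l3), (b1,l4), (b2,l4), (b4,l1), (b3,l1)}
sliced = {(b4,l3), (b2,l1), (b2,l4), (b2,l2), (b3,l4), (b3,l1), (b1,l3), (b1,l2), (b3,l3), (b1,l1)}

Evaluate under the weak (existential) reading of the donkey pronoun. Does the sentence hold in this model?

"it" takes "a loaf" as antecedent — a donkey pronoun bound across the clause boundary.
Weak reading: every baker b with some shaped-loaf has at least one shaped-loaf l such that baked(b,l) ∧ sliced(b,l).
Per baker: b1:✓  b2:✓  b3:✓  b4:✓
Every baker in the restrictor has a witness.

True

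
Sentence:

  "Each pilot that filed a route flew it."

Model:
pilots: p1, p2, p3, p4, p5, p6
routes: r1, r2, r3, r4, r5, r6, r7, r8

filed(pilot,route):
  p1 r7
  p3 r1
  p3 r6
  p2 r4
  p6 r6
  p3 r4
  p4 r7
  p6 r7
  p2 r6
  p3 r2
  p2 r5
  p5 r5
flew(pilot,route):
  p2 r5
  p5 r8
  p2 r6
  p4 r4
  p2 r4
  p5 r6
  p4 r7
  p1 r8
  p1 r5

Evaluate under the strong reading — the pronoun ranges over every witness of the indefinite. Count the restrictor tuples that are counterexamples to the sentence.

"it" takes "a route" as antecedent — a donkey pronoun bound across the clause boundary.
Strong reading: for every (p,r) with filed(p,r), flew(p,r).
Restrictor pairs: (p1,r7) ✗  (p2,r4) ✓  (p2,r5) ✓  (p2,r6) ✓  (p3,r1) ✗  (p3,r2) ✗  (p3,r4) ✗  (p3,r6) ✗  (p4,r7) ✓  (p5,r5) ✗  (p6,r6) ✗  (p6,r7) ✗
Counterexamples (restrictor pairs failing the scope): 8.

8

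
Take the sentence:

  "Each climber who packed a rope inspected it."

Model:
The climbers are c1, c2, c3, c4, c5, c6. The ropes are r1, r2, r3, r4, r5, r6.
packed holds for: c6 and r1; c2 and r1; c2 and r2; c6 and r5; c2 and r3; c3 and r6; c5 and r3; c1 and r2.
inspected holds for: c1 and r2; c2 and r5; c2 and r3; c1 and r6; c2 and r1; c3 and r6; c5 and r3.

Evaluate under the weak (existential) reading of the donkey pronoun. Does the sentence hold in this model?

"it" takes "a rope" as antecedent — a donkey pronoun bound across the clause boundary.
Weak reading: every climber c with some packed-rope has at least one packed-rope r such that inspected(c,r).
Per climber: c1:✓  c2:✓  c3:✓  c5:✓  c6:✗
c6 has no witness among its packed-ropes.

False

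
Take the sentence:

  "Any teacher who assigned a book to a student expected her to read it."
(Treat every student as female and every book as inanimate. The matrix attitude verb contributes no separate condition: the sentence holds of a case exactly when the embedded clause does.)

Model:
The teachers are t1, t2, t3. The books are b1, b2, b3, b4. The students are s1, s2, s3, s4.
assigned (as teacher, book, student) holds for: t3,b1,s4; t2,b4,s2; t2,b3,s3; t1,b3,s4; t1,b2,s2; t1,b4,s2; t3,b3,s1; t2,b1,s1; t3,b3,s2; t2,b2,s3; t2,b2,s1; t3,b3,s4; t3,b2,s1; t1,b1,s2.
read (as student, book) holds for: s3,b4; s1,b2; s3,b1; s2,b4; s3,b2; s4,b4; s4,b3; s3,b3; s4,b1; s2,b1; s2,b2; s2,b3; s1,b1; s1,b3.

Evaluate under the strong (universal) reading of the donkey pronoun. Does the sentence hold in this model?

"her" takes "a student" as antecedent and "it" takes "a book"; both are donkey pronouns co-varying with the restrictor.
Strong reading: for every (t,b,s) with assigned(t,b,s), read(s,b).
Restrictor triples: (t1,b1,s2)→read(s2,b1) ✓  (t1,b2,s2)→read(s2,b2) ✓  (t1,b3,s4)→read(s4,b3) ✓  (t1,b4,s2)→read(s2,b4) ✓  (t2,b1,s1)→read(s1,b1) ✓  (t2,b2,s1)→read(s1,b2) ✓  (t2,b2,s3)→read(s3,b2) ✓  (t2,b3,s3)→read(s3,b3) ✓  (t2,b4,s2)→read(s2,b4) ✓  (t3,b1,s4)→read(s4,b1) ✓  (t3,b2,s1)→read(s1,b2) ✓  (t3,b3,s1)→read(s1,b3) ✓  (t3,b3,s2)→read(s2,b3) ✓  (t3,b3,s4)→read(s4,b3) ✓
Every restrictor triple satisfies the scope.

True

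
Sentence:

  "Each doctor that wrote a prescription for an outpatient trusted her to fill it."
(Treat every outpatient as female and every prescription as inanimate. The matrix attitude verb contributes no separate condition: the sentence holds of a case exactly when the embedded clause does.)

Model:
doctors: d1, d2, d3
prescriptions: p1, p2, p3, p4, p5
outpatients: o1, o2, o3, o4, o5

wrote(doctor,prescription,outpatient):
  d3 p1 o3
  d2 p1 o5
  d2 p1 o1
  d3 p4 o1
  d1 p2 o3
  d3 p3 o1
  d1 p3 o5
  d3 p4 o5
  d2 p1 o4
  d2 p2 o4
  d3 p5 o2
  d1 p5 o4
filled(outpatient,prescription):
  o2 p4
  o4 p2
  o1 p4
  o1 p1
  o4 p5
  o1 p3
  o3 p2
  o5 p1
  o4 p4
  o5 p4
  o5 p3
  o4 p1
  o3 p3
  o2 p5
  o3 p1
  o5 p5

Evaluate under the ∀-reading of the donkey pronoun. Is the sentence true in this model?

True

"her" takes "an outpatient" as antecedent and "it" takes "a prescription"; both are donkey pronouns co-varying with the restrictor.
Strong reading: for every (d,p,o) with wrote(d,p,o), filled(o,p).
Restrictor triples: (d1,p2,o3)→filled(o3,p2) ✓  (d1,p3,o5)→filled(o5,p3) ✓  (d1,p5,o4)→filled(o4,p5) ✓  (d2,p1,o1)→filled(o1,p1) ✓  (d2,p1,o4)→filled(o4,p1) ✓  (d2,p1,o5)→filled(o5,p1) ✓  (d2,p2,o4)→filled(o4,p2) ✓  (d3,p1,o3)→filled(o3,p1) ✓  (d3,p3,o1)→filled(o1,p3) ✓  (d3,p4,o1)→filled(o1,p4) ✓  (d3,p4,o5)→filled(o5,p4) ✓  (d3,p5,o2)→filled(o2,p5) ✓
Every restrictor triple satisfies the scope.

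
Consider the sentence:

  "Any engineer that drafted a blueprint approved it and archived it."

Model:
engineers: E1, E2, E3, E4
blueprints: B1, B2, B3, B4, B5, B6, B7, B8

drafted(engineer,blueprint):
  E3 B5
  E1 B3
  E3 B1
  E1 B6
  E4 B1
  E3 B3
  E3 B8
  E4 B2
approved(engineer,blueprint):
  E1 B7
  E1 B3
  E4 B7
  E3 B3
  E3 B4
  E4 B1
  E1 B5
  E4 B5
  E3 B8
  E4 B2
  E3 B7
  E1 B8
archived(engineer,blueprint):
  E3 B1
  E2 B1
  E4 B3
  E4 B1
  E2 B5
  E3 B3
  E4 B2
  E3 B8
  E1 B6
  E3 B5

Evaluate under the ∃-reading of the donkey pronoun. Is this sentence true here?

"it" takes "a blueprint" as antecedent — a donkey pronoun bound across the clause boundary.
Weak reading: every engineer e with some drafted-blueprint has at least one drafted-blueprint b such that approved(e,b) ∧ archived(e,b).
Per engineer: E1:✗  E3:✓  E4:✓
E1 has no witness among its drafted-blueprints.

False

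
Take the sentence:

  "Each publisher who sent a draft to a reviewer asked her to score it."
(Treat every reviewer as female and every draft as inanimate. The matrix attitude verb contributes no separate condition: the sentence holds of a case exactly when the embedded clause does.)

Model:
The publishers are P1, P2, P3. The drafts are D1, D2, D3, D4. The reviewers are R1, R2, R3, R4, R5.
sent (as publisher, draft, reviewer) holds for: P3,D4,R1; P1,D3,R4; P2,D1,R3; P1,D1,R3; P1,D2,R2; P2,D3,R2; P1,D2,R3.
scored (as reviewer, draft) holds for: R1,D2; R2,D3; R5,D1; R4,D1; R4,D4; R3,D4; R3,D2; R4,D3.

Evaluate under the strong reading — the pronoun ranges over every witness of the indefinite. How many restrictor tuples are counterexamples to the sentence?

"her" takes "a reviewer" as antecedent and "it" takes "a draft"; both are donkey pronouns co-varying with the restrictor.
Strong reading: for every (p,d,r) with sent(p,d,r), scored(r,d).
Restrictor triples: (P1,D1,R3)→scored(R3,D1) ✗  (P1,D2,R2)→scored(R2,D2) ✗  (P1,D2,R3)→scored(R3,D2) ✓  (P1,D3,R4)→scored(R4,D3) ✓  (P2,D1,R3)→scored(R3,D1) ✗  (P2,D3,R2)→scored(R2,D3) ✓  (P3,D4,R1)→scored(R1,D4) ✗
Counterexamples (restrictor triples failing the scope): 4.

4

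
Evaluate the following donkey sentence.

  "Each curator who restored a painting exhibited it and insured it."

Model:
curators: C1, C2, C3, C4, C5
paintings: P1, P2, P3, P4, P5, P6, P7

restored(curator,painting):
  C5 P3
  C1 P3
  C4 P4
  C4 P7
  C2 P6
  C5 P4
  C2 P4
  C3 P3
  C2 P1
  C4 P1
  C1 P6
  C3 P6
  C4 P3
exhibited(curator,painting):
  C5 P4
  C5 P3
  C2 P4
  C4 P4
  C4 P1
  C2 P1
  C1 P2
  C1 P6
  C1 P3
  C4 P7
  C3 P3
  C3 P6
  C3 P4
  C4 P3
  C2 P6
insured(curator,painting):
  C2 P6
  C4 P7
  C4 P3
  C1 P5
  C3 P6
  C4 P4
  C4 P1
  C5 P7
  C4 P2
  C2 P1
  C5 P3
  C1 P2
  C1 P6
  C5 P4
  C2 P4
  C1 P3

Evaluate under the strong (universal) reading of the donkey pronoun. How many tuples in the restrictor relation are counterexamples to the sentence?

1

"it" takes "a painting" as antecedent — a donkey pronoun bound across the clause boundary.
Strong reading: for every (c,p) with restored(c,p), exhibited(c,p) ∧ insured(c,p).
Restrictor pairs: (C1,P3) ✓  (C1,P6) ✓  (C2,P1) ✓  (C2,P4) ✓  (C2,P6) ✓  (C3,P3) ✗  (C3,P6) ✓  (C4,P1) ✓  (C4,P3) ✓  (C4,P4) ✓  (C4,P7) ✓  (C5,P3) ✓  (C5,P4) ✓
Counterexamples (restrictor pairs failing the scope): 1.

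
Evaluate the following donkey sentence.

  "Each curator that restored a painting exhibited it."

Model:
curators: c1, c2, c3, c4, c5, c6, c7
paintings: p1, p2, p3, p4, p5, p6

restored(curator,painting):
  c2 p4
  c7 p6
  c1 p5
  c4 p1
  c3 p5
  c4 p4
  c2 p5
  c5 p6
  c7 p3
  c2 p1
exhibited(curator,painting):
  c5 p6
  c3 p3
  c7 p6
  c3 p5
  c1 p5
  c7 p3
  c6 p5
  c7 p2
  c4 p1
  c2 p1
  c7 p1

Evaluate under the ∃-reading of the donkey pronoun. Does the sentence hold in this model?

True

"it" takes "a painting" as antecedent — a donkey pronoun bound across the clause boundary.
Weak reading: every curator c with some restored-painting has at least one restored-painting p such that exhibited(c,p).
Per curator: c1:✓  c2:✓  c3:✓  c4:✓  c5:✓  c7:✓
Every curator in the restrictor has a witness.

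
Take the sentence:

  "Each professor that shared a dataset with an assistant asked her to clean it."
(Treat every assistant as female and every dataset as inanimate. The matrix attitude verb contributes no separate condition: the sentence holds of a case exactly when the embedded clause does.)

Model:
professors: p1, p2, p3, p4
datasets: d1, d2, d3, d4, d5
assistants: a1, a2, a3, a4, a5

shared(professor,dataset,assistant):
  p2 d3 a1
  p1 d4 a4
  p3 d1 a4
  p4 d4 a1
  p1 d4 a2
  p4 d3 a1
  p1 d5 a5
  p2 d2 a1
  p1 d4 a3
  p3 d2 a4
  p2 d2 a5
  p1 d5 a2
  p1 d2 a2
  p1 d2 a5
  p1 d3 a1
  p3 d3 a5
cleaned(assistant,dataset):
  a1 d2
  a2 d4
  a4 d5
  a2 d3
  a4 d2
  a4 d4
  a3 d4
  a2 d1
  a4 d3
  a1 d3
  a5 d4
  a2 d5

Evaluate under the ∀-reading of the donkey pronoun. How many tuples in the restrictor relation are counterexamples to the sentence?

"her" takes "an assistant" as antecedent and "it" takes "a dataset"; both are donkey pronouns co-varying with the restrictor.
Strong reading: for every (p,d,a) with shared(p,d,a), cleaned(a,d).
Restrictor triples: (p1,d2,a2)→cleaned(a2,d2) ✗  (p1,d2,a5)→cleaned(a5,d2) ✗  (p1,d3,a1)→cleaned(a1,d3) ✓  (p1,d4,a2)→cleaned(a2,d4) ✓  (p1,d4,a3)→cleaned(a3,d4) ✓  (p1,d4,a4)→cleaned(a4,d4) ✓  (p1,d5,a2)→cleaned(a2,d5) ✓  (p1,d5,a5)→cleaned(a5,d5) ✗  (p2,d2,a1)→cleaned(a1,d2) ✓  (p2,d2,a5)→cleaned(a5,d2) ✗  (p2,d3,a1)→cleaned(a1,d3) ✓  (p3,d1,a4)→cleaned(a4,d1) ✗  (p3,d2,a4)→cleaned(a4,d2) ✓  (p3,d3,a5)→cleaned(a5,d3) ✗  (p4,d3,a1)→cleaned(a1,d3) ✓  (p4,d4,a1)→cleaned(a1,d4) ✗
Counterexamples (restrictor triples failing the scope): 7.

7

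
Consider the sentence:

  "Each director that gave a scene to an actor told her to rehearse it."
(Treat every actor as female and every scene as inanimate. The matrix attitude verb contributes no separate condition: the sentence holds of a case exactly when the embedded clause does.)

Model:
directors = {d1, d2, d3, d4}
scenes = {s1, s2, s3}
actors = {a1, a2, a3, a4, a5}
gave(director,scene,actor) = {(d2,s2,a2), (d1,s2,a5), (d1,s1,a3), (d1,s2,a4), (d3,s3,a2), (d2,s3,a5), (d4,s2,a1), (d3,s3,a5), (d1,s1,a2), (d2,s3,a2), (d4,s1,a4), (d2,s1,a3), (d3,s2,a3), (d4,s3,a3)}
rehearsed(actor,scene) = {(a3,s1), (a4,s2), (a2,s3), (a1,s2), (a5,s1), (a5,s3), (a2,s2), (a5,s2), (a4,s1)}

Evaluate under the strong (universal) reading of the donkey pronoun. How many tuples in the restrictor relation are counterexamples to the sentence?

3

"her" takes "an actor" as antecedent and "it" takes "a scene"; both are donkey pronouns co-varying with the restrictor.
Strong reading: for every (d,s,a) with gave(d,s,a), rehearsed(a,s).
Restrictor triples: (d1,s1,a2)→rehearsed(a2,s1) ✗  (d1,s1,a3)→rehearsed(a3,s1) ✓  (d1,s2,a4)→rehearsed(a4,s2) ✓  (d1,s2,a5)→rehearsed(a5,s2) ✓  (d2,s1,a3)→rehearsed(a3,s1) ✓  (d2,s2,a2)→rehearsed(a2,s2) ✓  (d2,s3,a2)→rehearsed(a2,s3) ✓  (d2,s3,a5)→rehearsed(a5,s3) ✓  (d3,s2,a3)→rehearsed(a3,s2) ✗  (d3,s3,a2)→rehearsed(a2,s3) ✓  (d3,s3,a5)→rehearsed(a5,s3) ✓  (d4,s1,a4)→rehearsed(a4,s1) ✓  (d4,s2,a1)→rehearsed(a1,s2) ✓  (d4,s3,a3)→rehearsed(a3,s3) ✗
Counterexamples (restrictor triples failing the scope): 3.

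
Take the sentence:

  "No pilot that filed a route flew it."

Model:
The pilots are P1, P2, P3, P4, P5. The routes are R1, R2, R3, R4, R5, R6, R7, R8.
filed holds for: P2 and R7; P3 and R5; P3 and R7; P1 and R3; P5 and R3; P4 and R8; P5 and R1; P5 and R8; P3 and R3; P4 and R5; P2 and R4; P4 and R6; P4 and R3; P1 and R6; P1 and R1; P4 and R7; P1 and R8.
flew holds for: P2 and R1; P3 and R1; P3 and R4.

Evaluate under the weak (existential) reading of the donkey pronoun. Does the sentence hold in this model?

True

"it" takes "a route" as antecedent — a donkey pronoun bound across the clause boundary.
Truth condition: for no (p,r) with filed(p,r) does flew(p,r) hold.
Restrictor pairs — does the scope hold? (P1,R1):fails  (P1,R3):fails  (P1,R6):fails  (P1,R8):fails  (P2,R4):fails  (P2,R7):fails  (P3,R3):fails  (P3,R5):fails  (P3,R7):fails  (P4,R3):fails  (P4,R5):fails  (P4,R6):fails  (P4,R7):fails  (P4,R8):fails  (P5,R1):fails  (P5,R3):fails  (P5,R8):fails
Scope holds for no restrictor pair, so the sentence is true.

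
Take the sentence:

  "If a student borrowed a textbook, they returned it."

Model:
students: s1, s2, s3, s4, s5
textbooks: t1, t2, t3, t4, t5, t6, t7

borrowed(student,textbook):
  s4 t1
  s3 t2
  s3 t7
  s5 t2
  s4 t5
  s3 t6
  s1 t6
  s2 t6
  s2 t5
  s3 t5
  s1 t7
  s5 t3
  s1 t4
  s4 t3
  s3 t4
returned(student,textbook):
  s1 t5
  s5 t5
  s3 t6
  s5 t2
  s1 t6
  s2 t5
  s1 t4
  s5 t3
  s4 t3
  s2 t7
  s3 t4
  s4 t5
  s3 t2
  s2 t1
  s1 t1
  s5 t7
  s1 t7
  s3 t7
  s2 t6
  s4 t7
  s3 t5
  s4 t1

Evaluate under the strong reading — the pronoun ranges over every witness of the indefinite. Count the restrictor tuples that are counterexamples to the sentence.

0

"it" takes "a textbook" as antecedent — a donkey pronoun bound across the clause boundary.
Strong reading: for every (s,t) with borrowed(s,t), returned(s,t).
Restrictor pairs: (s1,t4) ✓  (s1,t6) ✓  (s1,t7) ✓  (s2,t5) ✓  (s2,t6) ✓  (s3,t2) ✓  (s3,t4) ✓  (s3,t5) ✓  (s3,t6) ✓  (s3,t7) ✓  (s4,t1) ✓  (s4,t3) ✓  (s4,t5) ✓  (s5,t2) ✓  (s5,t3) ✓
Counterexamples (restrictor pairs failing the scope): 0.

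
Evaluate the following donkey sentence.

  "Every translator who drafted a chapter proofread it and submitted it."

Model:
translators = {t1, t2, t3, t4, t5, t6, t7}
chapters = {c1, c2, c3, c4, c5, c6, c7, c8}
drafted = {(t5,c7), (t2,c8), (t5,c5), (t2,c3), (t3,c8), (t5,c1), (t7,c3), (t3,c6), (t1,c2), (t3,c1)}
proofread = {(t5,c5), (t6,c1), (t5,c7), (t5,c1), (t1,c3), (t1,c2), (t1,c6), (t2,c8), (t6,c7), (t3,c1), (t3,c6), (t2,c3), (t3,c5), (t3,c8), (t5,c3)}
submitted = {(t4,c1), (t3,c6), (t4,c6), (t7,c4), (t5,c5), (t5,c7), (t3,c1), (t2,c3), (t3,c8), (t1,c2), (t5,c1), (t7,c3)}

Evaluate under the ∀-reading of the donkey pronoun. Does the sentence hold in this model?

"it" takes "a chapter" as antecedent — a donkey pronoun bound across the clause boundary.
Strong reading: for every (t,c) with drafted(t,c), proofread(t,c) ∧ submitted(t,c).
Restrictor pairs: (t1,c2) ✓  (t2,c3) ✓  (t2,c8) ✗  (t3,c1) ✓  (t3,c6) ✓  (t3,c8) ✓  (t5,c1) ✓  (t5,c5) ✓  (t5,c7) ✓  (t7,c3) ✗
Counterexample: (t2,c8) is in drafted but fails the scope.

False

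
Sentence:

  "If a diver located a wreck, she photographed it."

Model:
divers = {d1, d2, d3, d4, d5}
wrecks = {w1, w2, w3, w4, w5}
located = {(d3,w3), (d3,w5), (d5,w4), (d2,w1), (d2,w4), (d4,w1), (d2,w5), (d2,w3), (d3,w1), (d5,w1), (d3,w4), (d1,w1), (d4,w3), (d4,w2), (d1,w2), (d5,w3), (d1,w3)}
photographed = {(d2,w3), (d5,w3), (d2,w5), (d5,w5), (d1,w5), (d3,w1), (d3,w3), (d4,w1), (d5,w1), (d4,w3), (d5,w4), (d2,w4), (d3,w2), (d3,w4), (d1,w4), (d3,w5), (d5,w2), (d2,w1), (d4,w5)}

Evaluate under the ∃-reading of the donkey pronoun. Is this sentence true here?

"it" takes "a wreck" as antecedent — a donkey pronoun bound across the clause boundary.
Weak reading: every diver d with some located-wreck has at least one located-wreck w such that photographed(d,w).
Per diver: d1:✗  d2:✓  d3:✓  d4:✓  d5:✓
d1 has no witness among its located-wrecks.

False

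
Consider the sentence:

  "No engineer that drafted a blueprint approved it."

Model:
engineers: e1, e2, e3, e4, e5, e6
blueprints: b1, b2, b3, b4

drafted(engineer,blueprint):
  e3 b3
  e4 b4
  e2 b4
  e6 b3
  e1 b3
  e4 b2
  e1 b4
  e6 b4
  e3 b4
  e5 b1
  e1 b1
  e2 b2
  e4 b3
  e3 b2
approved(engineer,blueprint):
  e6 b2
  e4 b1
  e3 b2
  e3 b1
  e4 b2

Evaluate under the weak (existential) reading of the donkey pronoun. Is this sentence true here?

False

"it" takes "a blueprint" as antecedent — a donkey pronoun bound across the clause boundary.
Truth condition: for no (e,b) with drafted(e,b) does approved(e,b) hold.
Restrictor pairs — does the scope hold? (e1,b1):fails  (e1,b3):fails  (e1,b4):fails  (e2,b2):fails  (e2,b4):fails  (e3,b2):holds  (e3,b3):fails  (e3,b4):fails  (e4,b2):holds  (e4,b3):fails  (e4,b4):fails  (e5,b1):fails  (e6,b3):fails  (e6,b4):fails
Scope holds for 2 pair(s), so the sentence is false.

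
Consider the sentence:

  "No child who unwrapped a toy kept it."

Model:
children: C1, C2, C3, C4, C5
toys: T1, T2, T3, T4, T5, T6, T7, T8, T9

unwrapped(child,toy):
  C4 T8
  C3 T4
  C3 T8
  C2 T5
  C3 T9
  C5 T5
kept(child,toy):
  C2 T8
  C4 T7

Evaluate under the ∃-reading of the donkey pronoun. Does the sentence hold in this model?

True

"it" takes "a toy" as antecedent — a donkey pronoun bound across the clause boundary.
Truth condition: for no (c,t) with unwrapped(c,t) does kept(c,t) hold.
Restrictor pairs — does the scope hold? (C2,T5):fails  (C3,T4):fails  (C3,T8):fails  (C3,T9):fails  (C4,T8):fails  (C5,T5):fails
Scope holds for no restrictor pair, so the sentence is true.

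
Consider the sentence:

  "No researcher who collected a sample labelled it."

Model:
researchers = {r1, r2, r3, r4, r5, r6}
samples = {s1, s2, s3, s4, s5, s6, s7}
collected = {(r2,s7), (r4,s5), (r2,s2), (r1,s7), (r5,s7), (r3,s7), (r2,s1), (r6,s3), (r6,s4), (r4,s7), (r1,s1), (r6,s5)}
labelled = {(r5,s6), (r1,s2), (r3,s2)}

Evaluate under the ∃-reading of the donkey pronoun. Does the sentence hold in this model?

"it" takes "a sample" as antecedent — a donkey pronoun bound across the clause boundary.
Truth condition: for no (r,s) with collected(r,s) does labelled(r,s) hold.
Restrictor pairs — does the scope hold? (r1,s1):fails  (r1,s7):fails  (r2,s1):fails  (r2,s2):fails  (r2,s7):fails  (r3,s7):fails  (r4,s5):fails  (r4,s7):fails  (r5,s7):fails  (r6,s3):fails  (r6,s4):fails  (r6,s5):fails
Scope holds for no restrictor pair, so the sentence is true.

True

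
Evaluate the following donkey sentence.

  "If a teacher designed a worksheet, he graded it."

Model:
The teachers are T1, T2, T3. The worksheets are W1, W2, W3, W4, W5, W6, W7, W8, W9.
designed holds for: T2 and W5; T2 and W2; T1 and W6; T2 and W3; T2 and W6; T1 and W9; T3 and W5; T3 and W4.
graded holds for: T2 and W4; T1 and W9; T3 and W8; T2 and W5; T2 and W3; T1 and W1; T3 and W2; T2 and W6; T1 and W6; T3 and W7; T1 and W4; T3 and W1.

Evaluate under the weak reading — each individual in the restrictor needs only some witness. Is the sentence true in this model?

"it" takes "a worksheet" as antecedent — a donkey pronoun bound across the clause boundary.
Weak reading: every teacher t with some designed-worksheet has at least one designed-worksheet w such that graded(t,w).
Per teacher: T1:✓  T2:✓  T3:✗
T3 has no witness among its designed-worksheets.

False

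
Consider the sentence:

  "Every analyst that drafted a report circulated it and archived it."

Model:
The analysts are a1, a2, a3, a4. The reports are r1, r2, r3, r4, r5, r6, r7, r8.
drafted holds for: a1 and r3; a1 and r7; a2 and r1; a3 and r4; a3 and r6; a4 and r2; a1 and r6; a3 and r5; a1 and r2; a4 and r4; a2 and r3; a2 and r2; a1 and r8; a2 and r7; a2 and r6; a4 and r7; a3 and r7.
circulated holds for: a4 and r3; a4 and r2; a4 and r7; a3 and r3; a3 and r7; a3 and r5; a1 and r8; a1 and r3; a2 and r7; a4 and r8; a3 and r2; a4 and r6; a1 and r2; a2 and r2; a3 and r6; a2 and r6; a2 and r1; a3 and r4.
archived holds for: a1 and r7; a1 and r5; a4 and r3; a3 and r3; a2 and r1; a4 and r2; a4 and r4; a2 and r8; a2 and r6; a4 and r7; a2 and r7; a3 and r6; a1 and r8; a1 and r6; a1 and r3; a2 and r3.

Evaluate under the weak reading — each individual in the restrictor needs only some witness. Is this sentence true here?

"it" takes "a report" as antecedent — a donkey pronoun bound across the clause boundary.
Weak reading: every analyst a with some drafted-report has at least one drafted-report r such that circulated(a,r) ∧ archived(a,r).
Per analyst: a1:✓  a2:✓  a3:✓  a4:✓
Every analyst in the restrictor has a witness.

True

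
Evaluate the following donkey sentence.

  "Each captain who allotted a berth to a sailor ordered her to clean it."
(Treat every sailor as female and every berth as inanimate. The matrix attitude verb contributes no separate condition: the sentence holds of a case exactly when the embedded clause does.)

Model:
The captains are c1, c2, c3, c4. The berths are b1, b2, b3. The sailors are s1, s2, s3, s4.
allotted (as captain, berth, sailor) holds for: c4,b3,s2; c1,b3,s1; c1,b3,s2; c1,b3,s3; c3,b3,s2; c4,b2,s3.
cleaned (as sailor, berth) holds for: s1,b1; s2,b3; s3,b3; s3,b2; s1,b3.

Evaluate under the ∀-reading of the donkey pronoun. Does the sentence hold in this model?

True

"her" takes "a sailor" as antecedent and "it" takes "a berth"; both are donkey pronouns co-varying with the restrictor.
Strong reading: for every (c,b,s) with allotted(c,b,s), cleaned(s,b).
Restrictor triples: (c1,b3,s1)→cleaned(s1,b3) ✓  (c1,b3,s2)→cleaned(s2,b3) ✓  (c1,b3,s3)→cleaned(s3,b3) ✓  (c3,b3,s2)→cleaned(s2,b3) ✓  (c4,b2,s3)→cleaned(s3,b2) ✓  (c4,b3,s2)→cleaned(s2,b3) ✓
Every restrictor triple satisfies the scope.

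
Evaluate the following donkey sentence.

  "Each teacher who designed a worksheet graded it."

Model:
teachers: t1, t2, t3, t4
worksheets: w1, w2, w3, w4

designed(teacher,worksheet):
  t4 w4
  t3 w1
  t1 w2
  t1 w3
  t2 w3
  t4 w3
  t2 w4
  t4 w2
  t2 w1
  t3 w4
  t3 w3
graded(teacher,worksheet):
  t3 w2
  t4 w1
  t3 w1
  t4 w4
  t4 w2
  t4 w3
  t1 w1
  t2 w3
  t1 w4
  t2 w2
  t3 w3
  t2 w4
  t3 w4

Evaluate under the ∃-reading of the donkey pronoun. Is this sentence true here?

"it" takes "a worksheet" as antecedent — a donkey pronoun bound across the clause boundary.
Weak reading: every teacher t with some designed-worksheet has at least one designed-worksheet w such that graded(t,w).
Per teacher: t1:✗  t2:✓  t3:✓  t4:✓
t1 has no witness among its designed-worksheets.

False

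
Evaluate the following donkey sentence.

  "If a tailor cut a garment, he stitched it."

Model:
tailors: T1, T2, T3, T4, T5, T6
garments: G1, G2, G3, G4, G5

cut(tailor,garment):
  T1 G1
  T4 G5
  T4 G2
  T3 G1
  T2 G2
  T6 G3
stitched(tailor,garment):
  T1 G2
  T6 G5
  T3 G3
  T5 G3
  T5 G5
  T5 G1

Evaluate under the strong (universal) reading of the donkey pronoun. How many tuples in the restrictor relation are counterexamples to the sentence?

6

"it" takes "a garment" as antecedent — a donkey pronoun bound across the clause boundary.
Strong reading: for every (t,g) with cut(t,g), stitched(t,g).
Restrictor pairs: (T1,G1) ✗  (T2,G2) ✗  (T3,G1) ✗  (T4,G2) ✗  (T4,G5) ✗  (T6,G3) ✗
Counterexamples (restrictor pairs failing the scope): 6.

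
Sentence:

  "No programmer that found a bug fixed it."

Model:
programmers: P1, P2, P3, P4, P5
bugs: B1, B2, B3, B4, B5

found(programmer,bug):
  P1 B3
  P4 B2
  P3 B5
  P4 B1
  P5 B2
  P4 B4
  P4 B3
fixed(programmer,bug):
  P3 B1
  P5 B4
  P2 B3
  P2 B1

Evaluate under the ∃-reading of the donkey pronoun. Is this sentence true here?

"it" takes "a bug" as antecedent — a donkey pronoun bound across the clause boundary.
Truth condition: for no (p,b) with found(p,b) does fixed(p,b) hold.
Restrictor pairs — does the scope hold? (P1,B3):fails  (P3,B5):fails  (P4,B1):fails  (P4,B2):fails  (P4,B3):fails  (P4,B4):fails  (P5,B2):fails
Scope holds for no restrictor pair, so the sentence is true.

True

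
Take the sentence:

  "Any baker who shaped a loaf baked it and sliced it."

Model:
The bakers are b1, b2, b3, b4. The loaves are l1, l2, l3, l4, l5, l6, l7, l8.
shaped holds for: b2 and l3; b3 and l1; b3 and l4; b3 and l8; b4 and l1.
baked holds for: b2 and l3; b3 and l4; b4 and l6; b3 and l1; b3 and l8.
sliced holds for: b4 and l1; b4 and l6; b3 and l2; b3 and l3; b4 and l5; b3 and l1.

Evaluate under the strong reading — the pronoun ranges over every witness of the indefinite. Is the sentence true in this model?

"it" takes "a loaf" as antecedent — a donkey pronoun bound across the clause boundary.
Strong reading: for every (b,l) with shaped(b,l), baked(b,l) ∧ sliced(b,l).
Restrictor pairs: (b2,l3) ✗  (b3,l1) ✓  (b3,l4) ✗  (b3,l8) ✗  (b4,l1) ✗
Counterexample: (b2,l3) is in shaped but fails the scope.

False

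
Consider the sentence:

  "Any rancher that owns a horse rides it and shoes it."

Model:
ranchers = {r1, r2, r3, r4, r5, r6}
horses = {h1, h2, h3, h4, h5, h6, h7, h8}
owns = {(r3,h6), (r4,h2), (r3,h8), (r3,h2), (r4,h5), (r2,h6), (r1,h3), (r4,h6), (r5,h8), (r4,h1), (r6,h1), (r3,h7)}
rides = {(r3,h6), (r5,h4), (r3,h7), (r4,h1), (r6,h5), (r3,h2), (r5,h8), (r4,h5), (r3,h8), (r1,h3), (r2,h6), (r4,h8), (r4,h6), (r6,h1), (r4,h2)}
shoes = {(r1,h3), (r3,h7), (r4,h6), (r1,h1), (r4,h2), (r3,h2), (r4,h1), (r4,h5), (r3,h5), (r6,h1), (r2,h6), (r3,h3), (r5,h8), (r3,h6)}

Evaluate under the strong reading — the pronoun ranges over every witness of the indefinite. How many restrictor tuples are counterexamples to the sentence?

"it" takes "a horse" as antecedent — a donkey pronoun bound across the clause boundary.
Strong reading: for every (r,h) with owns(r,h), rides(r,h) ∧ shoes(r,h).
Restrictor pairs: (r1,h3) ✓  (r2,h6) ✓  (r3,h2) ✓  (r3,h6) ✓  (r3,h7) ✓  (r3,h8) ✗  (r4,h1) ✓  (r4,h2) ✓  (r4,h5) ✓  (r4,h6) ✓  (r5,h8) ✓  (r6,h1) ✓
Counterexamples (restrictor pairs failing the scope): 1.

1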